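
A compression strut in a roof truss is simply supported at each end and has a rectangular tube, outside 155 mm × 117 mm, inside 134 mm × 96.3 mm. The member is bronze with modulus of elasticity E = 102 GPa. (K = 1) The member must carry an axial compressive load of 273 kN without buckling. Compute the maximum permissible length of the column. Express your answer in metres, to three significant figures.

Weak-axis I_min = (h_o·b_o³ − h_i·b_i³)/12 with b_o = 117, b_i = 96.30 mm (shorter outer/inner sides).
I_min = (155×117³ − 134.0×96.30³)/12 = 1.072×10^7 mm⁴
I = 1.072×10^-5 m⁴
At the buckling limit P_cr = P = 2.730×10^5 N
From P_cr = π²EI/(K·L)²:  L = (1/K)·√(π²EI/P_cr) = (1/1)·√(π²×1.02×10^11×1.072×10^-5/2.730×10^5)
L = 6.29 m

L_max ≈ 6.29 m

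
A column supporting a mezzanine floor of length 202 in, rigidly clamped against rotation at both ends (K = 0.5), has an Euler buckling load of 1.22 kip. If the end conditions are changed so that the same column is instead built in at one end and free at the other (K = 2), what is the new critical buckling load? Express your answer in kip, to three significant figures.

P_cr ≈ 0.0762 kip

P_cr ∝ 1/K², so P_cr,new = P_cr,old × (K_old/K_new)² = 1.22 × (0.5/2)²
= 1.22 × 0.06250 = 0.0762 kip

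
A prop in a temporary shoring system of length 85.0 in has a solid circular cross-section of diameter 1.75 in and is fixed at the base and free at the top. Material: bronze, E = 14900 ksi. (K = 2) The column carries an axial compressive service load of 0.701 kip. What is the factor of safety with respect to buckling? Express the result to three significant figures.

n ≈ 3.34

I = πd⁴/64 = π×1.75⁴/64 = 0.4604 in⁴
Effective length L_e = K·L = 2 × 85.0 = 170.0 in
P_cr = π²EI / L_e² = π² × 14900×10³ × 0.4604 / 170.0² = 2.343×10^3 lb
Factor of safety n = P_cr / P = 2.3427 / 0.701 = 3.34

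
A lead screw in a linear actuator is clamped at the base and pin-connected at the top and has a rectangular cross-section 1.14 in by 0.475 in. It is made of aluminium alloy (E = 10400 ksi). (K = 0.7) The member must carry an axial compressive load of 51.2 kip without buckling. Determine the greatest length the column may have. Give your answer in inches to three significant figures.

Buckling occurs about the weak axis: I_min = h·b³/12 with b = 0.475 in (the shorter side).
I_min = 1.14×0.475³/12 = 1.018×10^-2 in⁴
At the buckling limit P_cr = P = 5.120×10^4 lb
From P_cr = π²EI/(K·L)²:  L = (1/K)·√(π²EI/P_cr) = (1/0.7)·√(π²×1.04×10^7×1.018×10^-2/5.120×10^4)
L = 6.45 in

L_max ≈ 6.45 in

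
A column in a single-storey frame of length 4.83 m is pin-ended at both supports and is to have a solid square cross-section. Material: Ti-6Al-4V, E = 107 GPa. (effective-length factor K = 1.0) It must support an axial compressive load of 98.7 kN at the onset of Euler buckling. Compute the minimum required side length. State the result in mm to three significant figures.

a ≈ 71.5 mm

L_e = K·L = 1 × 4.83 = 4.830 m
Required I = P_cr·L_e²/(π²E) = 9.870×10^4 × 4.830² / (π² × 1.07×10^11) = 2.180×10^-6 m⁴
I_req = 2.180×10^6 mm⁴
Solid square: I = a⁴/12  ⇒  a = (12I)^(1/4) = (12×2.180×10^6)^(1/4) = 71.5 mm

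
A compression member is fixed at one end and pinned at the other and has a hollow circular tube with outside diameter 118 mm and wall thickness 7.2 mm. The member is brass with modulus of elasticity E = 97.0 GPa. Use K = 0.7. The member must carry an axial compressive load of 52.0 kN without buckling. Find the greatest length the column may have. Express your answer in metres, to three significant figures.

L_max ≈ 12.0 m

Inner diameter d_i = 118 − 2×7.2 = 103.6 mm
I = π(d_o⁴ − d_i⁴)/64 = π(118⁴ − 103.6⁴)/64 = 3.862×10^6 mm⁴
I = 3.862×10^-6 m⁴
At the buckling limit P_cr = P = 5.200×10^4 N
From P_cr = π²EI/(K·L)²:  L = (1/K)·√(π²EI/P_cr) = (1/0.7)·√(π²×9.70×10^10×3.862×10^-6/5.200×10^4)
L = 12.0 m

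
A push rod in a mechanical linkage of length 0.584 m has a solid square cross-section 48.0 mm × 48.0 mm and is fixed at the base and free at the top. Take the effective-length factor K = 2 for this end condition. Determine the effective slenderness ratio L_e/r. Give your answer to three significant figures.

λ ≈ 84.3

For a square r = a/√12 = 48.0/√12 = 13.86 mm
L_e = K·L = 2 × 0.584 m = 1.168 m = 1168.0 mm
λ = L_e / r_min = 1168.0 / 13.86 = 84.3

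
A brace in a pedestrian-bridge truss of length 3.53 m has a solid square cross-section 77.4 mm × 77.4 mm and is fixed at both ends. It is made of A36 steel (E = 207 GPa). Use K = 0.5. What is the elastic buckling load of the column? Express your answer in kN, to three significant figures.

P_cr ≈ 1960 kN

I = a⁴/12 = 77.4⁴/12 = 2.991×10^6 mm⁴
I = 2.991×10^6 mm⁴ = 2.991×10^-6 m⁴
Effective length L_e = K·L = 0.5 × 3.53 = 1.765 m
P_cr = π²EI / L_e² = π² × 207×10⁹ × 2.991×10^-6 / 1.765² = 1.961×10^6 N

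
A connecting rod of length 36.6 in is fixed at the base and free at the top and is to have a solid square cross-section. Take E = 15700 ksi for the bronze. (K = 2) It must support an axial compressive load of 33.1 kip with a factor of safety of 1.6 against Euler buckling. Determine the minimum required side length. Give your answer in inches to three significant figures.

a ≈ 2.17 in

Required P_cr = n·P = 1.6 × 33.1 = 52.96 kip
L_e = K·L = 2 × 36.6 = 73.20 in
Required I = P_cr·L_e²/(π²E) = 5.296×10^4 × 73.20² / (π² × 1.57×10^7) = 1.831 in⁴
Solid square: I = a⁴/12  ⇒  a = (12I)^(1/4) = (12×1.831)^(1/4) = 2.17 in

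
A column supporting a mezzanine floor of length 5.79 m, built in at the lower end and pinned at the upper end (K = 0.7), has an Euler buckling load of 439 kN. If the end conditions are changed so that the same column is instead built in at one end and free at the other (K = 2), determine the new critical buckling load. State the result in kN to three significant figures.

P_cr ≈ 53.8 kN

P_cr ∝ 1/K², so P_cr,new = P_cr,old × (K_old/K_new)² = 439 × (0.7/2)²
= 439 × 0.1225 = 53.8 kN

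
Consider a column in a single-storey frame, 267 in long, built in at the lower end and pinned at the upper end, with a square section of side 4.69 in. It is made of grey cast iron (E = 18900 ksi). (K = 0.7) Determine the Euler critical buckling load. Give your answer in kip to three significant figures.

P_cr ≈ 215 kip

I = a⁴/12 = 4.69⁴/12 = 40.32 in⁴
Effective length L_e = K·L = 0.7 × 267 = 186.9 in
P_cr = π²EI / L_e² = π² × 18900×10³ × 40.32 / 186.9² = 2.153×10^5 lb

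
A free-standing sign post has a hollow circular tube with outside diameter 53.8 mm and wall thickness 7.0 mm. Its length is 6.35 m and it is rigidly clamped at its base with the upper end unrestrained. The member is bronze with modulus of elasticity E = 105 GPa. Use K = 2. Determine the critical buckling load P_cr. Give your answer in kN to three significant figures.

P_cr ≈ 1.85 kN

Inner diameter d_i = 53.8 − 2×7.0 = 39.80 mm
I = π(d_o⁴ − d_i⁴)/64 = π(53.8⁴ − 39.80⁴)/64 = 2.881×10^5 mm⁴
I = 2.881×10^5 mm⁴ = 2.881×10^-7 m⁴
Effective length L_e = K·L = 2 × 6.35 = 12.70 m
P_cr = π²EI / L_e² = π² × 105×10⁹ × 2.881×10^-7 / 12.70² = 1.851×10^3 N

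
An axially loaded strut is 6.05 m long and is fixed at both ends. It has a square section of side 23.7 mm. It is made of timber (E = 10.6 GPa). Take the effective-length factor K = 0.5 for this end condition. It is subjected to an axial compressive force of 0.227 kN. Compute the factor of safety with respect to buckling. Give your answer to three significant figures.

I = a⁴/12 = 23.7⁴/12 = 2.629×10^4 mm⁴
I = 2.629×10^4 mm⁴ = 2.629×10^-8 m⁴
Effective length L_e = K·L = 0.5 × 6.05 = 3.025 m
P_cr = π²EI / L_e² = π² × 10.6×10⁹ × 2.629×10^-8 / 3.025² = 300.6 N
Factor of safety n = P_cr / P = 0.30058 / 0.227 = 1.32

n ≈ 1.32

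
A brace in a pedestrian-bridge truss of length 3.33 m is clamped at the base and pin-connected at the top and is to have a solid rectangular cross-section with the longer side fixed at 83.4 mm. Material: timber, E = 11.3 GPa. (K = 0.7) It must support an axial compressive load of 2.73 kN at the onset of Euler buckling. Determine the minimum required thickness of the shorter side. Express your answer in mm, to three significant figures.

b ≈ 26.7 mm

L_e = K·L = 0.7 × 3.33 = 2.331 m
Required I = P_cr·L_e²/(π²E) = 2.730×10^3 × 2.331² / (π² × 1.13×10^10) = 1.330×10^-7 m⁴
I_req = 1.330×10^5 mm⁴
Rectangle, weak axis: I_min = h·b³/12 with h = 83.4 mm fixed  ⇒  b = (12I/h)^(1/3) = 26.7 mm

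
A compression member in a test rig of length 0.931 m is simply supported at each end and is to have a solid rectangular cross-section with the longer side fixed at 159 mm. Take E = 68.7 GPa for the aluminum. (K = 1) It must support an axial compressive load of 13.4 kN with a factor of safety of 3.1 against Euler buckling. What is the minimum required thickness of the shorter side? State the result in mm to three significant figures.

b ≈ 15.9 mm

Required P_cr = n·P = 3.1 × 13.4 = 41.54 kN
L_e = K·L = 1 × 0.931 = 0.9310 m
Required I = P_cr·L_e²/(π²E) = 4.154×10^4 × 0.9310² / (π² × 6.87×10^10) = 5.310×10^-8 m⁴
I_req = 5.310×10^4 mm⁴
Rectangle, weak axis: I_min = h·b³/12 with h = 159 mm fixed  ⇒  b = (12I/h)^(1/3) = 15.9 mm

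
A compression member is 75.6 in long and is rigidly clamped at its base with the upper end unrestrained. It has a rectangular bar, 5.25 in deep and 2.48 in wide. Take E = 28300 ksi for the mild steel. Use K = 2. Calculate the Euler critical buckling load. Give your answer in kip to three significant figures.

P_cr ≈ 81.5 kip

Buckling occurs about the weak axis: I_min = h·b³/12 with b = 2.48 in (the shorter side).
I_min = 5.25×2.48³/12 = 6.673 in⁴
Effective length L_e = K·L = 2 × 75.6 = 151.2 in
P_cr = π²EI / L_e² = π² × 28300×10³ × 6.673 / 151.2² = 8.153×10^4 lb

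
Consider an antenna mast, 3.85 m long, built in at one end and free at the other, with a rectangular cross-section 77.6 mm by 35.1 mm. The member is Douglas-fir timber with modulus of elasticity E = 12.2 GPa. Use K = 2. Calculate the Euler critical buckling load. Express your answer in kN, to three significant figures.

Buckling occurs about the weak axis: I_min = h·b³/12 with b = 35.1 mm (the shorter side).
I_min = 77.6×35.1³/12 = 2.796×10^5 mm⁴
I = 2.796×10^5 mm⁴ = 2.796×10^-7 m⁴
Effective length L_e = K·L = 2 × 3.85 = 7.700 m
P_cr = π²EI / L_e² = π² × 12.2×10⁹ × 2.796×10^-7 / 7.700² = 567.9 N

P_cr ≈ 0.568 kN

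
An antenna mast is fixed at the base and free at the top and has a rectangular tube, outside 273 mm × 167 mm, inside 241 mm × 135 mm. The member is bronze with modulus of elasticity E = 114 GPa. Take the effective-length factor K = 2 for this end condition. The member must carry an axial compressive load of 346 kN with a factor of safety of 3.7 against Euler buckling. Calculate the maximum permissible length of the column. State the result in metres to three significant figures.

Weak-axis I_min = (h_o·b_o³ − h_i·b_i³)/12 with b_o = 167, b_i = 135.0 mm (shorter outer/inner sides).
I_min = (273×167³ − 241.0×135.0³)/12 = 5.654×10^7 mm⁴
I = 5.654×10^-5 m⁴
Required critical load P_cr = n·P = 3.7 × 346 = 1280 kN = 1.280×10^6 N
From P_cr = π²EI/(K·L)²:  L = (1/K)·√(π²EI/P_cr) = (1/2)·√(π²×1.14×10^11×5.654×10^-5/1.280×10^6)
L = 3.52 m

L_max ≈ 3.52 m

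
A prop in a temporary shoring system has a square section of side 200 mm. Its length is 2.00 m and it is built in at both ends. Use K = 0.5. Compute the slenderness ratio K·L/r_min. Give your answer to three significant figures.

λ ≈ 17.3

I = a⁴/12 = 200⁴/12 = 1.333×10^8 mm⁴
A = 4.000×10^4 mm²;  r_min = √(I/A) = √(1.333×10^8/4.000×10^4) = 57.74 mm
L_e = K·L = 0.5 × 2.00 m = 1.000 m = 1000.0 mm
λ = L_e / r_min = 1000.0 / 57.74 = 17.3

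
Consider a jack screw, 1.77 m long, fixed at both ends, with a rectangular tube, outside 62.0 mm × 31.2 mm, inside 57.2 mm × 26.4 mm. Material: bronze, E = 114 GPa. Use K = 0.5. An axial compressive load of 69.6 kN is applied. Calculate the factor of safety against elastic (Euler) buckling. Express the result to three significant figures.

Weak-axis I_min = (h_o·b_o³ − h_i·b_i³)/12 with b_o = 31.2, b_i = 26.40 mm (shorter outer/inner sides).
I_min = (62.0×31.2³ − 57.20×26.40³)/12 = 6.921×10^4 mm⁴
I = 6.921×10^4 mm⁴ = 6.921×10^-8 m⁴
Effective length L_e = K·L = 0.5 × 1.77 = 0.8850 m
P_cr = π²EI / L_e² = π² × 114×10⁹ × 6.921×10^-8 / 0.8850² = 9.943×10^4 N
Factor of safety n = P_cr / P = 99.427 / 69.6 = 1.43

n ≈ 1.43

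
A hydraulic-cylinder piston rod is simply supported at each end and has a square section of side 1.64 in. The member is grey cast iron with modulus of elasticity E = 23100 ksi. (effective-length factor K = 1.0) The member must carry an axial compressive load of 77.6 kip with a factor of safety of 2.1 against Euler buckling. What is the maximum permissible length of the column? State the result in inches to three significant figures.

L_max ≈ 29.0 in

I = a⁴/12 = 1.64⁴/12 = 0.6028 in⁴
Required critical load P_cr = n·P = 2.1 × 77.6 = 163.0 kip = 1.630×10^5 lb
From P_cr = π²EI/(K·L)²:  L = (1/K)·√(π²EI/P_cr) = (1/1)·√(π²×2.31×10^7×0.6028/1.630×10^5)
L = 29.0 in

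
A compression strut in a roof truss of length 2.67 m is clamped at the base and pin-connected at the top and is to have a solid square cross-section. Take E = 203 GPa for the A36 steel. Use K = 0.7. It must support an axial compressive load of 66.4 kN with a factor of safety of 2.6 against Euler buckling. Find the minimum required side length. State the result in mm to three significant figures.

a ≈ 43.6 mm

Required P_cr = n·P = 2.6 × 66.4 = 172.6 kN
L_e = K·L = 0.7 × 2.67 = 1.869 m
Required I = P_cr·L_e²/(π²E) = 1.726×10^5 × 1.869² / (π² × 2.03×10^11) = 3.010×10^-7 m⁴
I_req = 3.010×10^5 mm⁴
Solid square: I = a⁴/12  ⇒  a = (12I)^(1/4) = (12×3.010×10^5)^(1/4) = 43.6 mm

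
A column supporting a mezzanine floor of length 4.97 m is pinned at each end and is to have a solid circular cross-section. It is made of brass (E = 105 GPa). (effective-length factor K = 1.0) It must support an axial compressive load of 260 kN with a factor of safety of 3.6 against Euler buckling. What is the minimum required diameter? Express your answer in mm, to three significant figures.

Required P_cr = n·P = 3.6 × 260 = 936.0 kN
L_e = K·L = 1 × 4.97 = 4.970 m
Required I = P_cr·L_e²/(π²E) = 9.360×10^5 × 4.970² / (π² × 1.05×10^11) = 2.231×10^-5 m⁴
I_req = 2.231×10^7 mm⁴
Solid circle: I = πd⁴/64  ⇒  d = (64I/π)^(1/4) = (64×2.231×10^7/π)^(1/4) = 146 mm

d ≈ 146 mm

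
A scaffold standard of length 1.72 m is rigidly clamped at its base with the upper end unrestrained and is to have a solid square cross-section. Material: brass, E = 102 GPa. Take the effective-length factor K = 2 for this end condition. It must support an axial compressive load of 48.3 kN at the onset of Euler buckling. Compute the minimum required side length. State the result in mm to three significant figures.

L_e = K·L = 2 × 1.72 = 3.440 m
Required I = P_cr·L_e²/(π²E) = 4.830×10^4 × 3.440² / (π² × 1.02×10^11) = 5.678×10^-7 m⁴
I_req = 5.678×10^5 mm⁴
Solid square: I = a⁴/12  ⇒  a = (12I)^(1/4) = (12×5.678×10^5)^(1/4) = 51.1 mm

a ≈ 51.1 mm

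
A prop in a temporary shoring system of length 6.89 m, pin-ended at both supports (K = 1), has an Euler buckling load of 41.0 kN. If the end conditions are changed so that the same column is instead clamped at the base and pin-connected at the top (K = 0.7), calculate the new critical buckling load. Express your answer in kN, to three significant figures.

P_cr ∝ 1/K², so P_cr,new = P_cr,old × (K_old/K_new)² = 41.0 × (1/0.7)²
= 41.0 × 2.041 = 83.7 kN

P_cr ≈ 83.7 kN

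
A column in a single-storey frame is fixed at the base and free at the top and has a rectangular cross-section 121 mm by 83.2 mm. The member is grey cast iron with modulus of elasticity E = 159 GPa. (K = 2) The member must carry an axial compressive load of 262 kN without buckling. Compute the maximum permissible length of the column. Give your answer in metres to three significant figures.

Buckling occurs about the weak axis: I_min = h·b³/12 with b = 83.2 mm (the shorter side).
I_min = 121×83.2³/12 = 5.807×10^6 mm⁴
I = 5.807×10^-6 m⁴
At the buckling limit P_cr = P = 2.620×10^5 N
From P_cr = π²EI/(K·L)²:  L = (1/K)·√(π²EI/P_cr) = (1/2)·√(π²×1.59×10^11×5.807×10^-6/2.620×10^5)
L = 2.95 m

L_max ≈ 2.95 m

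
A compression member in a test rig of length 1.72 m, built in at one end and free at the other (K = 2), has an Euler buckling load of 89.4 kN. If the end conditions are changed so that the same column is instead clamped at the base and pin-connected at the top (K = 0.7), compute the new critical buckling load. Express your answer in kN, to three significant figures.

P_cr ≈ 730 kN

P_cr ∝ 1/K², so P_cr,new = P_cr,old × (K_old/K_new)² = 89.4 × (2/0.7)²
= 89.4 × 8.163 = 730 kN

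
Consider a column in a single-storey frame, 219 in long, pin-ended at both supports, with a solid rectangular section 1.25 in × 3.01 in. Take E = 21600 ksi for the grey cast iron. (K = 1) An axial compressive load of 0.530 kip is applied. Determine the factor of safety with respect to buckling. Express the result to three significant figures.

Buckling occurs about the weak axis: I_min = h·b³/12 with b = 1.25 in (the shorter side).
I_min = 3.01×1.25³/12 = 0.4899 in⁴
Effective length L_e = K·L = 1 × 219 = 219.0 in
P_cr = π²EI / L_e² = π² × 21600×10³ × 0.4899 / 219.0² = 2.178×10^3 lb
Factor of safety n = P_cr / P = 2.1776 / 0.530 = 4.11

n ≈ 4.11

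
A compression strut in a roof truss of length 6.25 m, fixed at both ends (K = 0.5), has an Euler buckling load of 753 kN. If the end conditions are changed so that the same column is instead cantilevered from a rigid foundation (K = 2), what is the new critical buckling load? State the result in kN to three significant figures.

P_cr ≈ 47.1 kN

P_cr ∝ 1/K², so P_cr,new = P_cr,old × (K_old/K_new)² = 753 × (0.5/2)²
= 753 × 0.06250 = 47.1 kN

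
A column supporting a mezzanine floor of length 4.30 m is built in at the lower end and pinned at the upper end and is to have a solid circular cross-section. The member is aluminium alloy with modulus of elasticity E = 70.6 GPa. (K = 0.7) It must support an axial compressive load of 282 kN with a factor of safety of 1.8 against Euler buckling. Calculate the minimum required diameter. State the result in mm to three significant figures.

Required P_cr = n·P = 1.8 × 282 = 507.6 kN
L_e = K·L = 0.7 × 4.30 = 3.010 m
Required I = P_cr·L_e²/(π²E) = 5.076×10^5 × 3.010² / (π² × 7.06×10^10) = 6.600×10^-6 m⁴
I_req = 6.600×10^6 mm⁴
Solid circle: I = πd⁴/64  ⇒  d = (64I/π)^(1/4) = (64×6.600×10^6/π)^(1/4) = 108 mm

d ≈ 108 mm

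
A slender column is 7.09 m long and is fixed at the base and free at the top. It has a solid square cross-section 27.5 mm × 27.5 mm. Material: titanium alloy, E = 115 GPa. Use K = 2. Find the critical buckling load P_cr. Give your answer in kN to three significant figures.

P_cr ≈ 0.269 kN

I = a⁴/12 = 27.5⁴/12 = 4.766×10^4 mm⁴
I = 4.766×10^4 mm⁴ = 4.766×10^-8 m⁴
Effective length L_e = K·L = 2 × 7.09 = 14.18 m
P_cr = π²EI / L_e² = π² × 115×10⁹ × 4.766×10^-8 / 14.18² = 269.0 N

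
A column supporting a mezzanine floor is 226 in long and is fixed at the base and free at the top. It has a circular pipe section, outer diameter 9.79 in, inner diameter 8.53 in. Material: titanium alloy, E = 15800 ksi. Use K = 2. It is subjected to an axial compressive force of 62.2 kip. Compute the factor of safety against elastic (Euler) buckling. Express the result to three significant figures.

n ≈ 2.34

d_o = 9.79 in, d_i = 8.53 in
I = π(d_o⁴ − d_i⁴)/64 = π(9.79⁴ − 8.530⁴)/64 = 191.0 in⁴
Effective length L_e = K·L = 2 × 226 = 452.0 in
P_cr = π²EI / L_e² = π² × 15800×10³ × 191.0 / 452.0² = 1.458×10^5 lb
Factor of safety n = P_cr / P = 145.82 / 62.2 = 2.34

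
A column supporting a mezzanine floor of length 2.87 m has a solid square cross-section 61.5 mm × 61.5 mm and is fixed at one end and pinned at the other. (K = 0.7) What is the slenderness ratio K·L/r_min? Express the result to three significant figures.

λ ≈ 113

I = a⁴/12 = 61.5⁴/12 = 1.192×10^6 mm⁴
A = 3.782×10^3 mm²;  r_min = √(I/A) = √(1.192×10^6/3.782×10^3) = 17.75 mm
L_e = K·L = 0.7 × 2.87 m = 2.009 m = 2009.0 mm
λ = L_e / r_min = 2009.0 / 17.75 = 113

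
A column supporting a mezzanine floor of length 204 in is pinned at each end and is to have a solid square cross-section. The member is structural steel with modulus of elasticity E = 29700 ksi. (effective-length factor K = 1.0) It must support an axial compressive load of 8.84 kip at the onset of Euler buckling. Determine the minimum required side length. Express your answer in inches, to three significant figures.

L_e = K·L = 1 × 204 = 204.0 in
Required I = P_cr·L_e²/(π²E) = 8.840×10^3 × 204.0² / (π² × 2.97×10^7) = 1.255 in⁴
Solid square: I = a⁴/12  ⇒  a = (12I)^(1/4) = (12×1.255)^(1/4) = 1.97 in

a ≈ 1.97 in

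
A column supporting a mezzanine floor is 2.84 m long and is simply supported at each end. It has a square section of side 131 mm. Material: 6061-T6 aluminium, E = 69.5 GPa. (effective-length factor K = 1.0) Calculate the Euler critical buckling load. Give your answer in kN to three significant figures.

P_cr ≈ 2090 kN

I = a⁴/12 = 131⁴/12 = 2.454×10^7 mm⁴
I = 2.454×10^7 mm⁴ = 2.454×10^-5 m⁴
Effective length L_e = K·L = 1 × 2.84 = 2.840 m
P_cr = π²EI / L_e² = π² × 69.5×10⁹ × 2.454×10^-5 / 2.840² = 2.087×10^6 N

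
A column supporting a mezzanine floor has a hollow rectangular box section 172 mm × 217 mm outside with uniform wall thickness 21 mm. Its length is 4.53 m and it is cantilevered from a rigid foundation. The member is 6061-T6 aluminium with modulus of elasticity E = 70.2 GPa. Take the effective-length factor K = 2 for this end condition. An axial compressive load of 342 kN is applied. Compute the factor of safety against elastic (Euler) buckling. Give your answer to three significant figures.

Inner dimensions: h_i = 217 − 2×21 = 175.0 mm, b_i = 172 − 2×21 = 130.0 mm
Weak-axis I_min = (h_o·b_o³ − h_i·b_i³)/12 with b_o = 172, b_i = 130.0 mm (shorter outer/inner sides).
I_min = (217×172³ − 175.0×130.0³)/12 = 5.998×10^7 mm⁴
I = 5.998×10^7 mm⁴ = 5.998×10^-5 m⁴
Effective length L_e = K·L = 2 × 4.53 = 9.060 m
P_cr = π²EI / L_e² = π² × 70.2×10⁹ × 5.998×10^-5 / 9.060² = 5.062×10^5 N
Factor of safety n = P_cr / P = 506.25 / 342 = 1.48

n ≈ 1.48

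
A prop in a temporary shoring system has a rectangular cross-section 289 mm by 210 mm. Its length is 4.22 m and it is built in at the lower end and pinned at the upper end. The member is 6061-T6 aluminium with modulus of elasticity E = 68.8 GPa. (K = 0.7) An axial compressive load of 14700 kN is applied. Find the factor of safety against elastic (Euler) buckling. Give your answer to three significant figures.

Buckling occurs about the weak axis: I_min = h·b³/12 with b = 210 mm (the shorter side).
I_min = 289×210³/12 = 2.230×10^8 mm⁴
I = 2.230×10^8 mm⁴ = 2.230×10^-4 m⁴
Effective length L_e = K·L = 0.7 × 4.22 = 2.954 m
P_cr = π²EI / L_e² = π² × 68.8×10⁹ × 2.230×10^-4 / 2.954² = 1.736×10^7 N
Factor of safety n = P_cr / P = 17356 / 14700 = 1.18

n ≈ 1.18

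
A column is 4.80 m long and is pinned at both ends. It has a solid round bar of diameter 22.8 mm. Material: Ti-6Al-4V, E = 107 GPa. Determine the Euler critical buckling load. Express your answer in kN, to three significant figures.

I = πd⁴/64 = π×22.8⁴/64 = 1.327×10^4 mm⁴
I = 1.327×10^4 mm⁴ = 1.327×10^-8 m⁴
Effective length L_e = K·L = 1 × 4.80 = 4.800 m
P_cr = π²EI / L_e² = π² × 107×10⁹ × 1.327×10^-8 / 4.800² = 608.0 N

P_cr ≈ 0.608 kN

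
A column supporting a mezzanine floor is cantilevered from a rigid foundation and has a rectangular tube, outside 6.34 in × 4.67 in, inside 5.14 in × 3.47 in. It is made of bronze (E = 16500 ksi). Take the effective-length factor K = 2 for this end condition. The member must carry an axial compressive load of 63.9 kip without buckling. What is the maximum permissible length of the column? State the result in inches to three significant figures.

Weak-axis I_min = (h_o·b_o³ − h_i·b_i³)/12 with b_o = 4.67, b_i = 3.470 in (shorter outer/inner sides).
I_min = (6.34×4.67³ − 5.140×3.470³)/12 = 35.91 in⁴
At the buckling limit P_cr = P = 6.390×10^4 lb
From P_cr = π²EI/(K·L)²:  L = (1/K)·√(π²EI/P_cr) = (1/2)·√(π²×1.65×10^7×35.91/6.390×10^4)
L = 151 in

L_max ≈ 151 in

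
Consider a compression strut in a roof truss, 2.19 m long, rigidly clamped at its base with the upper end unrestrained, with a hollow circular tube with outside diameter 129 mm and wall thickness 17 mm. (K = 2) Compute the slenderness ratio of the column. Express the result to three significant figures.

λ ≈ 109

Inner diameter d_i = 129 − 2×17 = 95.00 mm
I = π(d_o⁴ − d_i⁴)/64 = π(129⁴ − 95.00⁴)/64 = 9.595×10^6 mm⁴
A = 5.982×10^3 mm²;  r_min = √(I/A) = √(9.595×10^6/5.982×10^3) = 40.05 mm
L_e = K·L = 2 × 2.19 m = 4.380 m = 4380.0 mm
λ = L_e / r_min = 4380.0 / 40.05 = 109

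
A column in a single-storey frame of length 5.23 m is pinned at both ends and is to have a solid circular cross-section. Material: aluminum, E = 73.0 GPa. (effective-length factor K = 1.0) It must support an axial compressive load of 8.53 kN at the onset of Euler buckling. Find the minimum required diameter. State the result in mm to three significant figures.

d ≈ 50.7 mm

L_e = K·L = 1 × 5.23 = 5.230 m
Required I = P_cr·L_e²/(π²E) = 8.530×10^3 × 5.230² / (π² × 7.30×10^10) = 3.238×10^-7 m⁴
I_req = 3.238×10^5 mm⁴
Solid circle: I = πd⁴/64  ⇒  d = (64I/π)^(1/4) = (64×3.238×10^5/π)^(1/4) = 50.7 mm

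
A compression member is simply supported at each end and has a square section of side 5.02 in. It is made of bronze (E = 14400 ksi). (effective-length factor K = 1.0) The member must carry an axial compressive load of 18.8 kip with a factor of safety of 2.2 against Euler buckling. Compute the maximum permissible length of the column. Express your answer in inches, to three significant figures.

I = a⁴/12 = 5.02⁴/12 = 52.92 in⁴
Required critical load P_cr = n·P = 2.2 × 18.8 = 41.36 kip = 4.136×10^4 lb
From P_cr = π²EI/(K·L)²:  L = (1/K)·√(π²EI/P_cr) = (1/1)·√(π²×1.44×10^7×52.92/4.136×10^4)
L = 426 in

L_max ≈ 426 in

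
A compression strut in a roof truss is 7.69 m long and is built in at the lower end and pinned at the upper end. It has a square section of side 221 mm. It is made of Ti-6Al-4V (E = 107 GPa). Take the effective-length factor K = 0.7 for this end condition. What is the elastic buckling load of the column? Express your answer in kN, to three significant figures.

P_cr ≈ 7240 kN

I = a⁴/12 = 221⁴/12 = 1.988×10^8 mm⁴
I = 1.988×10^8 mm⁴ = 1.988×10^-4 m⁴
Effective length L_e = K·L = 0.7 × 7.69 = 5.383 m
P_cr = π²EI / L_e² = π² × 107×10⁹ × 1.988×10^-4 / 5.383² = 7.245×10^6 N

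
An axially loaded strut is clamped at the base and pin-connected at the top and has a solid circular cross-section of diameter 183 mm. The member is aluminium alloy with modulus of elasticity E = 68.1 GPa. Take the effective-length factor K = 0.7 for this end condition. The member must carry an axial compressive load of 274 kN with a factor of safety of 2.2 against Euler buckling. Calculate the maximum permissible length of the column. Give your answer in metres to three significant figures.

L_max ≈ 11.2 m

I = πd⁴/64 = π×183⁴/64 = 5.505×10^7 mm⁴
I = 5.505×10^-5 m⁴
Required critical load P_cr = n·P = 2.2 × 274 = 602.8 kN = 6.028×10^5 N
From P_cr = π²EI/(K·L)²:  L = (1/K)·√(π²EI/P_cr) = (1/0.7)·√(π²×6.81×10^10×5.505×10^-5/6.028×10^5)
L = 11.2 m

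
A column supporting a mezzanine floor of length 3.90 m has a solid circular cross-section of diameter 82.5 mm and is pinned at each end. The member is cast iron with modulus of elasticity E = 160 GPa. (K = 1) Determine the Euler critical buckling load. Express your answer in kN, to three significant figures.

I = πd⁴/64 = π×82.5⁴/64 = 2.274×10^6 mm⁴
I = 2.274×10^6 mm⁴ = 2.274×10^-6 m⁴
Effective length L_e = K·L = 1 × 3.90 = 3.900 m
P_cr = π²EI / L_e² = π² × 160×10⁹ × 2.274×10^-6 / 3.900² = 2.361×10^5 N

P_cr ≈ 236 kN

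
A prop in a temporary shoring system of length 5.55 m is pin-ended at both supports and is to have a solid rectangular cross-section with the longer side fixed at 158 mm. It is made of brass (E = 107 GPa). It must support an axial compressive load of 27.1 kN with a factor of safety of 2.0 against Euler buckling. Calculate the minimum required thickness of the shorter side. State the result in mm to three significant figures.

b ≈ 49.3 mm

Required P_cr = n·P = 2.0 × 27.1 = 54.20 kN
L_e = K·L = 1 × 5.55 = 5.550 m
Required I = P_cr·L_e²/(π²E) = 5.420×10^4 × 5.550² / (π² × 1.07×10^11) = 1.581×10^-6 m⁴
I_req = 1.581×10^6 mm⁴
Rectangle, weak axis: I_min = h·b³/12 with h = 158 mm fixed  ⇒  b = (12I/h)^(1/3) = 49.3 mm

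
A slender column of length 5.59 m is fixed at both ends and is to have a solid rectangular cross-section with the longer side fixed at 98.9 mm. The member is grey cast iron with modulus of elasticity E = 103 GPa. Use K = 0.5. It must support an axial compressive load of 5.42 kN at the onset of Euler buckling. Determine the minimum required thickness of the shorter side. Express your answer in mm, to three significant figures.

L_e = K·L = 0.5 × 5.59 = 2.795 m
Required I = P_cr·L_e²/(π²E) = 5.420×10^3 × 2.795² / (π² × 1.03×10^11) = 4.165×10^-8 m⁴
I_req = 4.165×10^4 mm⁴
Rectangle, weak axis: I_min = h·b³/12 with h = 98.9 mm fixed  ⇒  b = (12I/h)^(1/3) = 17.2 mm

b ≈ 17.2 mm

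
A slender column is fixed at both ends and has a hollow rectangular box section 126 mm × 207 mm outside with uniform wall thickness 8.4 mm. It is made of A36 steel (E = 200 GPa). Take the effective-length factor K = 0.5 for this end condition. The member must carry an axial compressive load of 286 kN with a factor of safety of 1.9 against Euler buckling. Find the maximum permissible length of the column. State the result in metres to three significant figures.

L_max ≈ 14.2 m

Inner dimensions: h_i = 207 − 2×8.4 = 190.2 mm, b_i = 126 − 2×8.4 = 109.2 mm
Weak-axis I_min = (h_o·b_o³ − h_i·b_i³)/12 with b_o = 126, b_i = 109.2 mm (shorter outer/inner sides).
I_min = (207×126³ − 190.2×109.2³)/12 = 1.387×10^7 mm⁴
I = 1.387×10^-5 m⁴
Required critical load P_cr = n·P = 1.9 × 286 = 543.4 kN = 5.434×10^5 N
From P_cr = π²EI/(K·L)²:  L = (1/K)·√(π²EI/P_cr) = (1/0.5)·√(π²×2.00×10^11×1.387×10^-5/5.434×10^5)
L = 14.2 m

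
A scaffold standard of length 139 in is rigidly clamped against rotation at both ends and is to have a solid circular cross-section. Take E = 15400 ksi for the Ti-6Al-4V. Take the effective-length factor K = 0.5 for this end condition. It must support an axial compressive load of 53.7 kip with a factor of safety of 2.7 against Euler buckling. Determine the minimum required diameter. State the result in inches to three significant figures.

Required P_cr = n·P = 2.7 × 53.7 = 145.0 kip
L_e = K·L = 0.5 × 139 = 69.50 in
Required I = P_cr·L_e²/(π²E) = 1.450×10^5 × 69.50² / (π² × 1.54×10^7) = 4.608 in⁴
Solid circle: I = πd⁴/64  ⇒  d = (64I/π)^(1/4) = (64×4.608/π)^(1/4) = 3.11 in

d ≈ 3.11 in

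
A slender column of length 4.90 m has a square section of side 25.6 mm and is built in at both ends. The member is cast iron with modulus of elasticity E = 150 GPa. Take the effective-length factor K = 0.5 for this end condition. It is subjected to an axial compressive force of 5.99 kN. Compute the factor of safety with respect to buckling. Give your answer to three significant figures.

n ≈ 1.47

I = a⁴/12 = 25.6⁴/12 = 3.579×10^4 mm⁴
I = 3.579×10^4 mm⁴ = 3.579×10^-8 m⁴
Effective length L_e = K·L = 0.5 × 4.90 = 2.450 m
P_cr = π²EI / L_e² = π² × 150×10⁹ × 3.579×10^-8 / 2.450² = 8.827×10^3 N
Factor of safety n = P_cr / P = 8.8275 / 5.99 = 1.47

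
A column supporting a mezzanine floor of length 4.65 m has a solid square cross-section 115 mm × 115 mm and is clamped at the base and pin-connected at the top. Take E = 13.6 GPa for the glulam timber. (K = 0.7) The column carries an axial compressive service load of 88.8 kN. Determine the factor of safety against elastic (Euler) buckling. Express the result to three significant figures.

n ≈ 2.08

I = a⁴/12 = 115⁴/12 = 1.458×10^7 mm⁴
I = 1.458×10^7 mm⁴ = 1.458×10^-5 m⁴
Effective length L_e = K·L = 0.7 × 4.65 = 3.255 m
P_cr = π²EI / L_e² = π² × 13.6×10⁹ × 1.458×10^-5 / 3.255² = 1.846×10^5 N
Factor of safety n = P_cr / P = 184.65 / 88.8 = 2.08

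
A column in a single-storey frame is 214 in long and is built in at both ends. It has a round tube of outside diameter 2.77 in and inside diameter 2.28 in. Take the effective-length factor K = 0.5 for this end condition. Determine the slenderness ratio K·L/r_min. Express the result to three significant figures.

λ ≈ 119

d_o = 2.77 in, d_i = 2.28 in
I = π(d_o⁴ − d_i⁴)/64 = π(2.77⁴ − 2.280⁴)/64 = 1.563 in⁴
A = 1.943 in²;  r_min = √(I/A) = √(1.563/1.943) = 0.8969 in
L_e = K·L = 0.5 × 214 = 107.0 in
λ = L_e / r_min = 107.00 / 0.8969 = 119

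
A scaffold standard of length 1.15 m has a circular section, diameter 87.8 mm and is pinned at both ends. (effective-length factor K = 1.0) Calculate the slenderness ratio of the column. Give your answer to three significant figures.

λ ≈ 52.4

I = πd⁴/64 = π×87.8⁴/64 = 2.917×10^6 mm⁴
A = 6.055×10^3 mm²;  r_min = √(I/A) = √(2.917×10^6/6.055×10^3) = 21.95 mm
L_e = K·L = 1 × 1.15 m = 1.150 m = 1150.0 mm
λ = L_e / r_min = 1150.0 / 21.95 = 52.4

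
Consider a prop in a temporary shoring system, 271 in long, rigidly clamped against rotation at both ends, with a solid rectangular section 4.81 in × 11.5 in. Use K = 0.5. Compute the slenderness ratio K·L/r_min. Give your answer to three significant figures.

For a rectangle r_min = b/√12 = 4.81/√12 = 1.389 in
L_e = K·L = 0.5 × 271 = 135.5 in
λ = L_e / r_min = 135.50 / 1.389 = 97.6

λ ≈ 97.6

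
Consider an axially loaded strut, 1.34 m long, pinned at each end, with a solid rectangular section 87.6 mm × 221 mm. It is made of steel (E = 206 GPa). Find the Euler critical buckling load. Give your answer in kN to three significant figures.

P_cr ≈ 14000 kN

Buckling occurs about the weak axis: I_min = h·b³/12 with b = 87.6 mm (the shorter side).
I_min = 221×87.6³/12 = 1.238×10^7 mm⁴
I = 1.238×10^7 mm⁴ = 1.238×10^-5 m⁴
Effective length L_e = K·L = 1 × 1.34 = 1.340 m
P_cr = π²EI / L_e² = π² × 206×10⁹ × 1.238×10^-5 / 1.340² = 1.402×10^7 N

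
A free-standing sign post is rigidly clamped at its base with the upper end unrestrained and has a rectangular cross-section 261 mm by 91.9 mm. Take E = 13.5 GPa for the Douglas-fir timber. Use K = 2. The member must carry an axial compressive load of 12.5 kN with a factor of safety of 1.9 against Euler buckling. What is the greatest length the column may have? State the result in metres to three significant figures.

Buckling occurs about the weak axis: I_min = h·b³/12 with b = 91.9 mm (the shorter side).
I_min = 261×91.9³/12 = 1.688×10^7 mm⁴
I = 1.688×10^-5 m⁴
Required critical load P_cr = n·P = 1.9 × 12.5 = 23.75 kN = 2.375×10^4 N
From P_cr = π²EI/(K·L)²:  L = (1/K)·√(π²EI/P_cr) = (1/2)·√(π²×1.35×10^10×1.688×10^-5/2.375×10^4)
L = 4.87 m

L_max ≈ 4.87 m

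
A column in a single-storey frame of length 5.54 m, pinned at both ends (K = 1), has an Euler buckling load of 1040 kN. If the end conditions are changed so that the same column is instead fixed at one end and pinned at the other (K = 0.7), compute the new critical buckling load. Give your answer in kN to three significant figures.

P_cr ≈ 2120 kN

P_cr ∝ 1/K², so P_cr,new = P_cr,old × (K_old/K_new)² = 1040 × (1/0.7)²
= 1040 × 2.041 = 2120 kN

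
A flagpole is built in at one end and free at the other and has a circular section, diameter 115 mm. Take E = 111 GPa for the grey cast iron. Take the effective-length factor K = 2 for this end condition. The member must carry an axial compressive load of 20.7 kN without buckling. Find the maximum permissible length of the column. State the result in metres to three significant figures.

I = πd⁴/64 = π×115⁴/64 = 8.585×10^6 mm⁴
I = 8.585×10^-6 m⁴
At the buckling limit P_cr = P = 2.070×10^4 N
From P_cr = π²EI/(K·L)²:  L = (1/K)·√(π²EI/P_cr) = (1/2)·√(π²×1.11×10^11×8.585×10^-6/2.070×10^4)
L = 10.7 m

L_max ≈ 10.7 m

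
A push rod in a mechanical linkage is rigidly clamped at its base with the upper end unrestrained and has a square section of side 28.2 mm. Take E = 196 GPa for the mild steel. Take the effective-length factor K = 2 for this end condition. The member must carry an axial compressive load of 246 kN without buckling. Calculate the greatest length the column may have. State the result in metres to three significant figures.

I = a⁴/12 = 28.2⁴/12 = 5.270×10^4 mm⁴
I = 5.270×10^-8 m⁴
At the buckling limit P_cr = P = 2.460×10^5 N
From P_cr = π²EI/(K·L)²:  L = (1/K)·√(π²EI/P_cr) = (1/2)·√(π²×1.96×10^11×5.270×10^-8/2.460×10^5)
L = 0.322 m

L_max ≈ 0.322 m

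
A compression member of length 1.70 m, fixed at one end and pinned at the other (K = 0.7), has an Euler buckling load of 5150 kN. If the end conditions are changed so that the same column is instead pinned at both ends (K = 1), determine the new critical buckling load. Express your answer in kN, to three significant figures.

P_cr ≈ 2520 kN

P_cr ∝ 1/K², so P_cr,new = P_cr,old × (K_old/K_new)² = 5150 × (0.7/1)²
= 5150 × 0.4900 = 2520 kN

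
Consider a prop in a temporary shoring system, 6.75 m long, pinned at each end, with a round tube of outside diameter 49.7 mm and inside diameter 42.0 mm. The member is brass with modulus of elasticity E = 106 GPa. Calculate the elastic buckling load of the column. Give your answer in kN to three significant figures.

d_o = 49.7 mm, d_i = 42.0 mm
I = π(d_o⁴ − d_i⁴)/64 = π(49.7⁴ − 42.00⁴)/64 = 1.468×10^5 mm⁴
I = 1.468×10^5 mm⁴ = 1.468×10^-7 m⁴
Effective length L_e = K·L = 1 × 6.75 = 6.750 m
P_cr = π²EI / L_e² = π² × 106×10⁹ × 1.468×10^-7 / 6.750² = 3.370×10^3 N

P_cr ≈ 3.37 kN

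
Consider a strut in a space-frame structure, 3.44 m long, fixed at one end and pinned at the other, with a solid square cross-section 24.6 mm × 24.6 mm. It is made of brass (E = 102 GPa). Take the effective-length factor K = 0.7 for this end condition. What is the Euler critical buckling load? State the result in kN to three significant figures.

P_cr ≈ 5.30 kN

I = a⁴/12 = 24.6⁴/12 = 3.052×10^4 mm⁴
I = 3.052×10^4 mm⁴ = 3.052×10^-8 m⁴
Effective length L_e = K·L = 0.7 × 3.44 = 2.408 m
P_cr = π²EI / L_e² = π² × 102×10⁹ × 3.052×10^-8 / 2.408² = 5.298×10^3 N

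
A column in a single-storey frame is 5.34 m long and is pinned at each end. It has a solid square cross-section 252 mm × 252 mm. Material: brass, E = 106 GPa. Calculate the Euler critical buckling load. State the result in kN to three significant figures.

I = a⁴/12 = 252⁴/12 = 3.361×10^8 mm⁴
I = 3.361×10^8 mm⁴ = 3.361×10^-4 m⁴
Effective length L_e = K·L = 1 × 5.34 = 5.340 m
P_cr = π²EI / L_e² = π² × 106×10⁹ × 3.361×10^-4 / 5.340² = 1.233×10^7 N

P_cr ≈ 12300 kN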